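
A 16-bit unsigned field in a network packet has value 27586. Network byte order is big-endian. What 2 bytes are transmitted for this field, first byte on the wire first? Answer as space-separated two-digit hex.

6B C2

27586 in hexadecimal, padded to 16 bits, is 0x6BC2.
Split into bytes (most-significant first): 6B C2.
Big-endian: lowest address holds the most-significant byte.
So the memory order matches the most-significant-first order: 6B C2.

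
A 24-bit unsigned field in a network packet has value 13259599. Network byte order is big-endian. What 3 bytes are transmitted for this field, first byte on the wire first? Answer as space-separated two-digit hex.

13259599 in hexadecimal, padded to 24 bits, is 0xCA534F.
Split into bytes (most-significant first): CA 53 4F.
Big-endian stores the most-significant byte at the lowest address.
So the memory order matches the most-significant-first order: CA 53 4F.

CA 53 4F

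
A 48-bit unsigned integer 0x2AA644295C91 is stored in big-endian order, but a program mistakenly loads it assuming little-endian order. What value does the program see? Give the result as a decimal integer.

Stored big-endian, the bytes at ascending addresses are 2A A6 44 29 5C 91.
Read back as little-endian, the first byte is least significant, giving 0x915C2944A62A.
0x915C2944A62A = 159825015383594.

159825015383594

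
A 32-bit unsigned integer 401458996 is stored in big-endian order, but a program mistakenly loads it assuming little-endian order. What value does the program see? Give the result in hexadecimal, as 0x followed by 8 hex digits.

401458996 in 32-bit hexadecimal is 0x17EDC734.
Stored big-endian, the bytes at ascending addresses are 17 ED C7 34.
Read back as little-endian, the first byte is least significant, giving 0x34C7ED17.

0x34C7ED17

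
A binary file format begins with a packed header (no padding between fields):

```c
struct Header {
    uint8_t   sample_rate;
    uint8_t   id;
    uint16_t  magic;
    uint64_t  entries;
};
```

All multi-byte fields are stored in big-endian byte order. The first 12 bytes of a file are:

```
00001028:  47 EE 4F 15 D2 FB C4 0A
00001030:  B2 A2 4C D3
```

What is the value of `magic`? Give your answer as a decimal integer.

`magic` follows `sample_rate` (1 B), `id` (1 B), so it starts at offset 1 + 1 = 2 and occupies 2 bytes.
Bytes at offsets 2..3: 4F 15.
In big-endian order the high byte comes first in memory.
The bytes are already most-significant first: 0x4F15.
0x4F15 = 20245.

20245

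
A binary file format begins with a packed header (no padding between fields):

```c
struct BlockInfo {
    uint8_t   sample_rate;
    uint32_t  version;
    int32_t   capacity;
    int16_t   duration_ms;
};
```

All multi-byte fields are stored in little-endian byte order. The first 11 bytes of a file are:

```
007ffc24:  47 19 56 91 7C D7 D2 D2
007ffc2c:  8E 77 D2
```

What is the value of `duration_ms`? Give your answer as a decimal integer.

`duration_ms` follows `sample_rate` (1 B), `version` (4 B), `capacity` (4 B), so it starts at offset 1 + 4 + 4 = 9 and occupies 2 bytes.
Bytes at offsets 9..10: 77 D2.
Little-endian: lowest address holds the least-significant byte.
Reassemble most-significant byte first: D2 77 → 0xD277.
Top bit is set, so as a signed 16-bit value this is 0xD277 − 2^16 = -11657.

-11657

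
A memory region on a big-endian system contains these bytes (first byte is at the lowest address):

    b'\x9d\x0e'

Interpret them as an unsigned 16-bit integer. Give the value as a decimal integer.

Big-endian stores the most-significant byte at the lowest address.
The bytes are already most-significant first: 0x9D0E.
0x9D0E = 40206.

40206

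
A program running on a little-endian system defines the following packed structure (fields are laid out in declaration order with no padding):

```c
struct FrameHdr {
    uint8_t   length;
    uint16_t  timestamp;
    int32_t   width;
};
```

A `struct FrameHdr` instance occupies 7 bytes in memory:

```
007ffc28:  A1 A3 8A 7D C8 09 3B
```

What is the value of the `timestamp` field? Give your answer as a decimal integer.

`timestamp` follows `length` (1 byte), so it starts at byte offset 1 and occupies 2 bytes.
Bytes at offsets 1..2: A3 8A.
Little-endian stores the least-significant byte at the lowest address.
Reassemble most-significant byte first: 8A A3 → 0x8AA3.
0x8AA3 = 35491.

35491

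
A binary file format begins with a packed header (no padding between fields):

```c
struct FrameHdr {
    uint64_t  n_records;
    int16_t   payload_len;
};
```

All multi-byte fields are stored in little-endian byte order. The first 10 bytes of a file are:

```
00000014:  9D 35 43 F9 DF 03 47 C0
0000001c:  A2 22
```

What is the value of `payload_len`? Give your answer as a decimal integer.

`payload_len` follows `n_records` (8 bytes), so it starts at byte offset 8 and occupies 2 bytes.
Bytes at offsets 8..9: A2 22.
Little-endian stores the least-significant byte at the lowest address.
Reassemble most-significant byte first: 22 A2 → 0x22A2.
0x22A2 = 8866.

8866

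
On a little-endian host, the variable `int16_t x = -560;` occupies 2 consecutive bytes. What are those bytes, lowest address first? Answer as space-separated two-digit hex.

Two's complement of -560 in 16 bits: 560 = 0x0230; invert → 0xFDCF; add 1 → 0xFDD0.
Split into bytes (most-significant first): FD D0.
In little-endian order the low byte comes first in memory.
So at ascending addresses the bytes are D0 FD.

D0 FD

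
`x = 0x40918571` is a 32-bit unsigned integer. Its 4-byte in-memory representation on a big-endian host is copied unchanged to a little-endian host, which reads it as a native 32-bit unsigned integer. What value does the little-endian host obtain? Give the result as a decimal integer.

1904578880

Stored big-endian, the bytes at ascending addresses are 40 91 85 71.
Read back as little-endian, the first byte is least significant, giving 0x71859140.
0x71859140 = 1904578880.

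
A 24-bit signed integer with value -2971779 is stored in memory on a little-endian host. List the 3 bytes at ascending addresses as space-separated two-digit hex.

Two's complement of -2971779 in 24 bits: 2971779 = 0x2D5883; invert → 0xD2A77C; add 1 → 0xD2A77D.
Split into bytes (most-significant first): D2 A7 7D.
Little-endian: lowest address holds the least-significant byte.
So at ascending addresses the bytes are 7D A7 D2.

7D A7 D2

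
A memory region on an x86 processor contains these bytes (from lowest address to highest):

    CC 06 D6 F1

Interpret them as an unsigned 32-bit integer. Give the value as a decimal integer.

Little-endian stores the least-significant byte at the lowest address.
Reassemble most-significant byte first: F1 D6 06 CC → 0xF1D606CC.
0xF1D606CC = 4057335500.

4057335500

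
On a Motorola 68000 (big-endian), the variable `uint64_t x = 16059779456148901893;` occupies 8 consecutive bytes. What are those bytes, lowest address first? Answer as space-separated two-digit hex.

DE DF CC 53 B6 DF 10 05

16059779456148901893 in hexadecimal, padded to 64 bits, is 0xDEDFCC53B6DF1005.
Split into bytes (most-significant first): DE DF CC 53 B6 DF 10 05.
Big-endian: lowest address holds the most-significant byte.
So the memory order matches the most-significant-first order: DE DF CC 53 B6 DF 10 05.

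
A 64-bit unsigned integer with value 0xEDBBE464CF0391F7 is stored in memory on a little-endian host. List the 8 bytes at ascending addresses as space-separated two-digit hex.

F7 91 03 CF 64 E4 BB ED

Split into bytes (most-significant first): ED BB E4 64 CF 03 91 F7.
Little-endian stores the least-significant byte at the lowest address.
So at ascending addresses the bytes are F7 91 03 CF 64 E4 BB ED.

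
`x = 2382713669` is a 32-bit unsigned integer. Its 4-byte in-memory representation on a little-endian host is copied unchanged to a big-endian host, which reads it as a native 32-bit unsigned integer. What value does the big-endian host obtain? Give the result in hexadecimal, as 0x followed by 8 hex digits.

2382713669 in 32-bit hexadecimal is 0x8E055345.
Stored little-endian, the bytes at ascending addresses are 45 53 05 8E.
Read back as big-endian, the last byte is least significant, giving 0x4553058E.

0x4553058E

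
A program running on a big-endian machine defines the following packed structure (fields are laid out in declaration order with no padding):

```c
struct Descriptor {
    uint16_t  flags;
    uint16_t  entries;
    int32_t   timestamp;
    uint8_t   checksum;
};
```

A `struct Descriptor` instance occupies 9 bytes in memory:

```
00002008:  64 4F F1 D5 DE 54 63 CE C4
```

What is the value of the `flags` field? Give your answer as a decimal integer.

`flags` is the first field, at byte offset 0, occupying 2 bytes.
Bytes at offsets 0..1: 64 4F.
Big-endian: lowest address holds the most-significant byte.
The bytes are already most-significant first: 0x644F.
0x644F = 25679.

25679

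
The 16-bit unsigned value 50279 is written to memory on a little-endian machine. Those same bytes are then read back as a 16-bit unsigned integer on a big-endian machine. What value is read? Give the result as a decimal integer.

26564

50279 in 16-bit hexadecimal is 0xC467.
Stored little-endian, the bytes at ascending addresses are 67 C4.
Read back as big-endian, the last byte is least significant, giving 0x67C4.
0x67C4 = 26564.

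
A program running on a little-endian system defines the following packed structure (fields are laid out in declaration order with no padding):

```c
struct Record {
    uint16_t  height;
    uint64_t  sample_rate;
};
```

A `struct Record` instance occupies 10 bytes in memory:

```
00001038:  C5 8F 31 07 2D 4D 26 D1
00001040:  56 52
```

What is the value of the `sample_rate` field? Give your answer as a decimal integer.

`sample_rate` follows `height` (2 bytes), so it starts at byte offset 2 and occupies 8 bytes.
Bytes at offsets 2..9: 31 07 2D 4D 26 D1 56 52.
In little-endian order the low byte comes first in memory.
Reassemble most-significant byte first: 52 56 D1 26 4D 2D 07 31 → 0x5256D1264D2D0731.
0x5256D1264D2D0731 = 5933159521540966193.

5933159521540966193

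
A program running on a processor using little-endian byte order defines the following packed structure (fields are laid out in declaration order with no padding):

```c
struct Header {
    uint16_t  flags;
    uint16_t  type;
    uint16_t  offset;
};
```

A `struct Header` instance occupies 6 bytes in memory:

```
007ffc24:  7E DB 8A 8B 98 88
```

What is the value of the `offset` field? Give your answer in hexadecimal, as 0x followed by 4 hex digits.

`offset` follows `flags` (2 B), `type` (2 B), so it starts at offset 2 + 2 = 4 and occupies 2 bytes.
Bytes at offsets 4..5: 98 88.
In little-endian order the low byte comes first in memory.
Reassemble most-significant byte first: 88 98 → 0x8898.

0x8898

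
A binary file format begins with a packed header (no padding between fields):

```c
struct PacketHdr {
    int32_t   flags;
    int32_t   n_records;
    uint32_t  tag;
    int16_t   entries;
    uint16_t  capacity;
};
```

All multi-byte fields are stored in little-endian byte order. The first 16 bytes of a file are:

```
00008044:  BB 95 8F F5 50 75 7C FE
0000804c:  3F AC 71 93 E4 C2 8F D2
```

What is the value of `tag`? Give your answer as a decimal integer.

2473700415

`tag` follows `flags` (4 B), `n_records` (4 B), so it starts at offset 4 + 4 = 8 and occupies 4 bytes.
Bytes at offsets 8..11: 3F AC 71 93.
In little-endian order the low byte comes first in memory.
Reassemble most-significant byte first: 93 71 AC 3F → 0x9371AC3F.
0x9371AC3F = 2473700415.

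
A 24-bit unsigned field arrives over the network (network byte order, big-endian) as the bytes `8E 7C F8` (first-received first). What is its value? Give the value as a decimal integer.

9338104

In big-endian order the high byte comes first in memory.
The bytes are already most-significant first: 0x8E7CF8.
0x8E7CF8 = 9338104.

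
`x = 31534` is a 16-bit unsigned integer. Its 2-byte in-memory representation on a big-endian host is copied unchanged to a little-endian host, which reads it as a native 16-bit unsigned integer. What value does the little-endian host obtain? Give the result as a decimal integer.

31534 in 16-bit hexadecimal is 0x7B2E.
Stored big-endian, the bytes at ascending addresses are 7B 2E.
Read back as little-endian, the first byte is least significant, giving 0x2E7B.
0x2E7B = 11899.

11899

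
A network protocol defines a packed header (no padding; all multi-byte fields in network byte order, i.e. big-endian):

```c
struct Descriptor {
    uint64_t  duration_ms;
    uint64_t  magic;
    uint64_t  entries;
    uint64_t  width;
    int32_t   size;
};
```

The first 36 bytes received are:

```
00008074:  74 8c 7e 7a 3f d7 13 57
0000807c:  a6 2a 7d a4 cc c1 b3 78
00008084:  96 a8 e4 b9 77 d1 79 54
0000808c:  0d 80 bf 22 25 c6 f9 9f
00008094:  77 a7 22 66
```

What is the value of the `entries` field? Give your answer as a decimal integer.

10856178387006880084

`entries` follows `duration_ms` (8 B), `magic` (8 B), so it starts at offset 8 + 8 = 16 and occupies 8 bytes.
Bytes at offsets 16..23: 96 A8 E4 B9 77 D1 79 54.
Big-endian stores the most-significant byte at the lowest address.
The bytes are already most-significant first: 0x96A8E4B977D17954.
0x96A8E4B977D17954 = 10856178387006880084.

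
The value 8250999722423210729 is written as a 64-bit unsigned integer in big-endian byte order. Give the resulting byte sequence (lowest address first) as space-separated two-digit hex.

72 81 70 88 28 E1 D2 E9

8250999722423210729 in hexadecimal, padded to 64 bits, is 0x7281708828E1D2E9.
Split into bytes (most-significant first): 72 81 70 88 28 E1 D2 E9.
In big-endian order the high byte comes first in memory.
So the memory order matches the most-significant-first order: 72 81 70 88 28 E1 D2 E9.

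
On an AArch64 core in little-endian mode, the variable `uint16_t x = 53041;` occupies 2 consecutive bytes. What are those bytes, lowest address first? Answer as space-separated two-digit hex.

53041 in hexadecimal, padded to 16 bits, is 0xCF31.
Split into bytes (most-significant first): CF 31.
Little-endian: lowest address holds the least-significant byte.
So at ascending addresses the bytes are 31 CF.

31 CF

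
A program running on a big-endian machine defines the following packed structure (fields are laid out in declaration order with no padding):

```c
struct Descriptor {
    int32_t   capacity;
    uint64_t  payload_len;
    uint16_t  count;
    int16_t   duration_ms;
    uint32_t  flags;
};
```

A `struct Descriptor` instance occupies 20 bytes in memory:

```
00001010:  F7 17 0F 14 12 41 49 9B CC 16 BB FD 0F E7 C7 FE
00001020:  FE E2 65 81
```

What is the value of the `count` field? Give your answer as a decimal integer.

4071

`count` follows `capacity` (4 B), `payload_len` (8 B), so it starts at offset 4 + 8 = 12 and occupies 2 bytes.
Bytes at offsets 12..13: 0F E7.
Big-endian: lowest address holds the most-significant byte.
The bytes are already most-significant first: 0x0FE7.
0x0FE7 = 4071.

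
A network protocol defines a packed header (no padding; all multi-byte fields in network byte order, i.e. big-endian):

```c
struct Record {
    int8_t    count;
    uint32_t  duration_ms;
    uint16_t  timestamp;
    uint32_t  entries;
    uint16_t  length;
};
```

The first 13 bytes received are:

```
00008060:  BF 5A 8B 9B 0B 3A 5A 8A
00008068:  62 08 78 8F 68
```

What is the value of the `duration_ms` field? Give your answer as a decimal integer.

1519098635

`duration_ms` follows `count` (1 byte), so it starts at byte offset 1 and occupies 4 bytes.
Bytes at offsets 1..4: 5A 8B 9B 0B.
In big-endian order the high byte comes first in memory.
The bytes are already most-significant first: 0x5A8B9B0B.
0x5A8B9B0B = 1519098635.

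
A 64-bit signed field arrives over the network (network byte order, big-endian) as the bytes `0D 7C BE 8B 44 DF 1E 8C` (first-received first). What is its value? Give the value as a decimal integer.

971861124970389132

In big-endian order the high byte comes first in memory.
The bytes are already most-significant first: 0x0D7CBE8B44DF1E8C.
0x0D7CBE8B44DF1E8C = 971861124970389132.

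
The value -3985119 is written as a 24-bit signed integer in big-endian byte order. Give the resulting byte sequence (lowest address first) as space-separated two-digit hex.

Two's complement of -3985119 in 24 bits: 3985119 = 0x3CCEDF; invert → 0xC33120; add 1 → 0xC33121.
Split into bytes (most-significant first): C3 31 21.
In big-endian order the high byte comes first in memory.
So the memory order matches the most-significant-first order: C3 31 21.

C3 31 21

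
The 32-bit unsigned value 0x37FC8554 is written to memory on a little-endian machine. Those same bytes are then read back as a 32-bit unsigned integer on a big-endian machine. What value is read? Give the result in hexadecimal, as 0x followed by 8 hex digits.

0x5485FC37

Stored little-endian, the bytes at ascending addresses are 54 85 FC 37.
Read back as big-endian, the last byte is least significant, giving 0x5485FC37.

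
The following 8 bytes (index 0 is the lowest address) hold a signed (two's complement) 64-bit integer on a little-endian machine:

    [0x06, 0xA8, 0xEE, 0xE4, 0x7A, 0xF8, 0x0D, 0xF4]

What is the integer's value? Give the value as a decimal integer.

Little-endian stores the least-significant byte at the lowest address.
Reassemble most-significant byte first: F4 0D F8 7A E4 EE A8 06 → 0xF40DF87AE4EEA806.
Top bit is set, so as a signed 64-bit value this is 0xF40DF87AE4EEA806 − 2^64 = -860758747047352314.

-860758747047352314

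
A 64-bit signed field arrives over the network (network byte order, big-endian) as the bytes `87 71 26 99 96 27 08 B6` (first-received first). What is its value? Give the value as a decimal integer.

-8687119765129983818

Big-endian stores the most-significant byte at the lowest address.
The bytes are already most-significant first: 0x87712699962708B6.
Top bit is set, so as a signed 64-bit value this is 0x87712699962708B6 − 2^64 = -8687119765129983818.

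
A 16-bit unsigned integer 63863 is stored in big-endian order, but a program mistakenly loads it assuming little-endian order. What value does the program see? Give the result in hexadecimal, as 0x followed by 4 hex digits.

0x77F9

63863 in 16-bit hexadecimal is 0xF977.
Stored big-endian, the bytes at ascending addresses are F9 77.
Read back as little-endian, the first byte is least significant, giving 0x77F9.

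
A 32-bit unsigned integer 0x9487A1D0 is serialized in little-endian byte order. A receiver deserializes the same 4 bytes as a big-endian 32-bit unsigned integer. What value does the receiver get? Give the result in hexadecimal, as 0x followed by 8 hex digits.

0xD0A18794

Stored little-endian, the bytes at ascending addresses are D0 A1 87 94.
Read back as big-endian, the last byte is least significant, giving 0xD0A18794.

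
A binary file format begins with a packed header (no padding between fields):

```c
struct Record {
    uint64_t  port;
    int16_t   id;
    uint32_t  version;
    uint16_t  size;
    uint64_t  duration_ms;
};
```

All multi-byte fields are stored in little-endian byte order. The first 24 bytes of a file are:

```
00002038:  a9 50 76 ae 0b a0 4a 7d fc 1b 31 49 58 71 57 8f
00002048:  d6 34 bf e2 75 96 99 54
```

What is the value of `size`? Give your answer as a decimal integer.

36695

`size` follows `port` (8 B), `id` (2 B), `version` (4 B), so it starts at offset 8 + 2 + 4 = 14 and occupies 2 bytes.
Bytes at offsets 14..15: 57 8F.
Little-endian: lowest address holds the least-significant byte.
Reassemble most-significant byte first: 8F 57 → 0x8F57.
0x8F57 = 36695.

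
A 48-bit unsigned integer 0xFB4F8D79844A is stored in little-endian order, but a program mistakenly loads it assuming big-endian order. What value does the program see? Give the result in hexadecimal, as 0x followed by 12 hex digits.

0x4A84798D4FFB

Stored little-endian, the bytes at ascending addresses are 4A 84 79 8D 4F FB.
Read back as big-endian, the last byte is least significant, giving 0x4A84798D4FFB.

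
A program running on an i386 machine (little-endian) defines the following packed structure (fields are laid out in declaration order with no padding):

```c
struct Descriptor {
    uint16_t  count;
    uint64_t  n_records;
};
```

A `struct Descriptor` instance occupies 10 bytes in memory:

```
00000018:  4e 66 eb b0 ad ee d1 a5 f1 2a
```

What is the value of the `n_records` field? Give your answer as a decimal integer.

3094436740051349739

`n_records` follows `count` (2 bytes), so it starts at byte offset 2 and occupies 8 bytes.
Bytes at offsets 2..9: EB B0 AD EE D1 A5 F1 2A.
In little-endian order the low byte comes first in memory.
Reassemble most-significant byte first: 2A F1 A5 D1 EE AD B0 EB → 0x2AF1A5D1EEADB0EB.
0x2AF1A5D1EEADB0EB = 3094436740051349739.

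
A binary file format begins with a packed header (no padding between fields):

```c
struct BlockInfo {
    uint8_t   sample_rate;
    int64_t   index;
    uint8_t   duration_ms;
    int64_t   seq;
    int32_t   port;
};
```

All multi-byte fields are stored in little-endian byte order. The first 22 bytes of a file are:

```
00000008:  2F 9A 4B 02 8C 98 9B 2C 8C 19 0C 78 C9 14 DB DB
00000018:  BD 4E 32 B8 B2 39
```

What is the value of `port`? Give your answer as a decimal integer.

968013874

`port` follows `sample_rate` (1 B), `index` (8 B), `duration_ms` (1 B), `seq` (8 B), so it starts at offset 1 + 8 + 1 + 8 = 18 and occupies 4 bytes.
Bytes at offsets 18..21: 32 B8 B2 39.
Little-endian stores the least-significant byte at the lowest address.
Reassemble most-significant byte first: 39 B2 B8 32 → 0x39B2B832.
0x39B2B832 = 968013874.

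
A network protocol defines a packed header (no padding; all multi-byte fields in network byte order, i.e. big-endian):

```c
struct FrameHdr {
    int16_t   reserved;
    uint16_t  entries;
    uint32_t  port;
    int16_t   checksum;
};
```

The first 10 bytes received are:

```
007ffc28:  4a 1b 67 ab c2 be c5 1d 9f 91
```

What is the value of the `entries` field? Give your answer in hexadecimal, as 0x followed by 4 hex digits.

0x67AB

`entries` follows `reserved` (2 bytes), so it starts at byte offset 2 and occupies 2 bytes.
Bytes at offsets 2..3: 67 AB.
Big-endian stores the most-significant byte at the lowest address.
The bytes are already most-significant first: 0x67AB.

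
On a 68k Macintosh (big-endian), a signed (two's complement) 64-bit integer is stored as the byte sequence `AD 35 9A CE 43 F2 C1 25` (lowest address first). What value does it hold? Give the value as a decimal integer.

In big-endian order the high byte comes first in memory.
The bytes are already most-significant first: 0xAD359ACE43F2C125.
Top bit is set, so as a signed 64-bit value this is 0xAD359ACE43F2C125 − 2^64 = -5965691920688430811.

-5965691920688430811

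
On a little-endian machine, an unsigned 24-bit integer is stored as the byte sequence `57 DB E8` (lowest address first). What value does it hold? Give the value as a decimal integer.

Little-endian stores the least-significant byte at the lowest address.
Reassemble most-significant byte first: E8 DB 57 → 0xE8DB57.
0xE8DB57 = 15260503.

15260503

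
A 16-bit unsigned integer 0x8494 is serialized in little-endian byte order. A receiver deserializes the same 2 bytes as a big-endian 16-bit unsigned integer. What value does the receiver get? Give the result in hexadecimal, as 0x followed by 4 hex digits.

0x9484

Stored little-endian, the bytes at ascending addresses are 94 84.
Read back as big-endian, the last byte is least significant, giving 0x9484.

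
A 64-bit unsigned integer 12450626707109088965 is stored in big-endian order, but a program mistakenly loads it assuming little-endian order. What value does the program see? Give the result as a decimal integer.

12450626707109088965 in 64-bit hexadecimal is 0xACC983061C3A8EC5.
Stored big-endian, the bytes at ascending addresses are AC C9 83 06 1C 3A 8E C5.
Read back as little-endian, the first byte is least significant, giving 0xC58E3A1C0683C9AC.
0xC58E3A1C0683C9AC = 14235379364207511980.

14235379364207511980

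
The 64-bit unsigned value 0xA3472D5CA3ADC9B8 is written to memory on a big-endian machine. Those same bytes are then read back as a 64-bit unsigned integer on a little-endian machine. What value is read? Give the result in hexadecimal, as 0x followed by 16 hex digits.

0xB8C9ADA35C2D47A3

Stored big-endian, the bytes at ascending addresses are A3 47 2D 5C A3 AD C9 B8.
Read back as little-endian, the first byte is least significant, giving 0xB8C9ADA35C2D47A3.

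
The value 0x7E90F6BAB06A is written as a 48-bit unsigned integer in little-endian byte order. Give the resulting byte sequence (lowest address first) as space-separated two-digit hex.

6A B0 BA F6 90 7E

Split into bytes (most-significant first): 7E 90 F6 BA B0 6A.
Little-endian stores the least-significant byte at the lowest address.
So at ascending addresses the bytes are 6A B0 BA F6 90 7E.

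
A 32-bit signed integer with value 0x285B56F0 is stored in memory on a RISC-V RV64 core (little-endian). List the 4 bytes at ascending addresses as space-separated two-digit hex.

Split into bytes (most-significant first): 28 5B 56 F0.
Little-endian stores the least-significant byte at the lowest address.
So at ascending addresses the bytes are F0 56 5B 28.

F0 56 5B 28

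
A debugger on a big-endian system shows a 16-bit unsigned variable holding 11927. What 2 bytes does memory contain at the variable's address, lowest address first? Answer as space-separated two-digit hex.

2E 97

11927 in hexadecimal, padded to 16 bits, is 0x2E97.
Split into bytes (most-significant first): 2E 97.
In big-endian order the high byte comes first in memory.
So the memory order matches the most-significant-first order: 2E 97.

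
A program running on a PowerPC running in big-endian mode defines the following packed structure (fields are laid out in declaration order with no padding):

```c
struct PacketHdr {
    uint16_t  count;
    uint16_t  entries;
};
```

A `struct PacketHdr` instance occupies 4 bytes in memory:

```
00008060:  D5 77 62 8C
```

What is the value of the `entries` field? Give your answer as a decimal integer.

`entries` follows `count` (2 bytes), so it starts at byte offset 2 and occupies 2 bytes.
Bytes at offsets 2..3: 62 8C.
Big-endian stores the most-significant byte at the lowest address.
The bytes are already most-significant first: 0x628C.
0x628C = 25228.

25228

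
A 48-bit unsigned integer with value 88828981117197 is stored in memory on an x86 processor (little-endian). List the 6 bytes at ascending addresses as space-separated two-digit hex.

0D 81 DD 1B CA 50

88828981117197 in hexadecimal, padded to 48 bits, is 0x50CA1BDD810D.
Split into bytes (most-significant first): 50 CA 1B DD 81 0D.
In little-endian order the low byte comes first in memory.
So at ascending addresses the bytes are 0D 81 DD 1B CA 50.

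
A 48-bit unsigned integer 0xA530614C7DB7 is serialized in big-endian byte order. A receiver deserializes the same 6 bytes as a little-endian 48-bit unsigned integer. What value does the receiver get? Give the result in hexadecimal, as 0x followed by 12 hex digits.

Stored big-endian, the bytes at ascending addresses are A5 30 61 4C 7D B7.
Read back as little-endian, the first byte is least significant, giving 0xB77D4C6130A5.

0xB77D4C6130A5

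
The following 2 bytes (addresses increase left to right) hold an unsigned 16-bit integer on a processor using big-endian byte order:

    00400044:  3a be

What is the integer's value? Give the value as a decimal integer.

15038

Big-endian stores the most-significant byte at the lowest address.
The bytes are already most-significant first: 0x3ABE.
0x3ABE = 15038.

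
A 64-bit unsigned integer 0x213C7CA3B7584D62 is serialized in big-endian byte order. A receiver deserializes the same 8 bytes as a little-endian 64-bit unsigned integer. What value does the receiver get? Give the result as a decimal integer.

7083415334668745761

Stored big-endian, the bytes at ascending addresses are 21 3C 7C A3 B7 58 4D 62.
Read back as little-endian, the first byte is least significant, giving 0x624D58B7A37C3C21.
0x624D58B7A37C3C21 = 7083415334668745761.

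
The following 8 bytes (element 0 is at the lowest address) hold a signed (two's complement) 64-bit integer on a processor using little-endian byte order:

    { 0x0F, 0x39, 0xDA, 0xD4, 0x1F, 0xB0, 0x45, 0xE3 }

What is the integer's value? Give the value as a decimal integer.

-2070054802945328881

In little-endian order the low byte comes first in memory.
Reassemble most-significant byte first: E3 45 B0 1F D4 DA 39 0F → 0xE345B01FD4DA390F.
Top bit is set, so as a signed 64-bit value this is 0xE345B01FD4DA390F − 2^64 = -2070054802945328881.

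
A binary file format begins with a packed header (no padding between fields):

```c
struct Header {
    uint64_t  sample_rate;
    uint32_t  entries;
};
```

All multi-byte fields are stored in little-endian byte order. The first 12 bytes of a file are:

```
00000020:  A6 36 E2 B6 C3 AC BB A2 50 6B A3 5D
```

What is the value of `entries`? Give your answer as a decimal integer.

`entries` follows `sample_rate` (8 bytes), so it starts at byte offset 8 and occupies 4 bytes.
Bytes at offsets 8..11: 50 6B A3 5D.
Little-endian: lowest address holds the least-significant byte.
Reassemble most-significant byte first: 5D A3 6B 50 → 0x5DA36B50.
0x5DA36B50 = 1570990928.

1570990928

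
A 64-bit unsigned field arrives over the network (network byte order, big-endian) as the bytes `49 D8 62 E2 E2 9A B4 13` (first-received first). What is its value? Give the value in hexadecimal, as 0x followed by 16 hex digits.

0x49D862E2E29AB413

Big-endian: lowest address holds the most-significant byte.
The bytes are already most-significant first: 0x49D862E2E29AB413.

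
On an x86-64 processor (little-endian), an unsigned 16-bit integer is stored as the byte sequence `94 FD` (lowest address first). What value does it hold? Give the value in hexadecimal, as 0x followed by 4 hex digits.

Little-endian: lowest address holds the least-significant byte.
Reassemble most-significant byte first: FD 94 → 0xFD94.

0xFD94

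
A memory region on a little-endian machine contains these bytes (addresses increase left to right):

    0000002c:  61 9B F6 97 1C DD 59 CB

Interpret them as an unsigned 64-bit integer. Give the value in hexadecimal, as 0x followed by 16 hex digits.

Little-endian: lowest address holds the least-significant byte.
Reassemble most-significant byte first: CB 59 DD 1C 97 F6 9B 61 → 0xCB59DD1C97F69B61.

0xCB59DD1C97F69B61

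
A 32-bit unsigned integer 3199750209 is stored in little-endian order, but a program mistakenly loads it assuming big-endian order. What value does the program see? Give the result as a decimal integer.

3199750209 in 32-bit hexadecimal is 0xBEB85041.
Stored little-endian, the bytes at ascending addresses are 41 50 B8 BE.
Read back as big-endian, the last byte is least significant, giving 0x4150B8BE.
0x4150B8BE = 1095809214.

1095809214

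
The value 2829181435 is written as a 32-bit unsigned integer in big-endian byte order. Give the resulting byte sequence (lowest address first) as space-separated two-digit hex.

A8 A1 E1 FB

2829181435 in hexadecimal, padded to 32 bits, is 0xA8A1E1FB.
Split into bytes (most-significant first): A8 A1 E1 FB.
Big-endian: lowest address holds the most-significant byte.
So the memory order matches the most-significant-first order: A8 A1 E1 FB.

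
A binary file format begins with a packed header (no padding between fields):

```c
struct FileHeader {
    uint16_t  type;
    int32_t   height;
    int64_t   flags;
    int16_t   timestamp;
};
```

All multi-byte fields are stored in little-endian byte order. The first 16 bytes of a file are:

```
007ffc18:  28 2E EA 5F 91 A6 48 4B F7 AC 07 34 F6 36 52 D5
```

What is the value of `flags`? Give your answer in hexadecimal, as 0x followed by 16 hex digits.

`flags` follows `type` (2 B), `height` (4 B), so it starts at offset 2 + 4 = 6 and occupies 8 bytes.
Bytes at offsets 6..13: 48 4B F7 AC 07 34 F6 36.
Little-endian stores the least-significant byte at the lowest address.
Reassemble most-significant byte first: 36 F6 34 07 AC F7 4B 48 → 0x36F63407ACF74B48.

0x36F63407ACF74B48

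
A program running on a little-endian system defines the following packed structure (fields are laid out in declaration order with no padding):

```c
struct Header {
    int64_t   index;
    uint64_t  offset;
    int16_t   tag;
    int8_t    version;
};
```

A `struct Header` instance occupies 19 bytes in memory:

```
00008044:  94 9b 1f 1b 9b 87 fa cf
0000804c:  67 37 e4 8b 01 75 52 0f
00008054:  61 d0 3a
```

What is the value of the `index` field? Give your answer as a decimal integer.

`index` is the first field, at byte offset 0, occupying 8 bytes.
Bytes at offsets 0..7: 94 9B 1F 1B 9B 87 FA CF.
Little-endian: lowest address holds the least-significant byte.
Reassemble most-significant byte first: CF FA 87 9B 1B 1F 9B 94 → 0xCFFA879B1B1F9B94.
Top bit is set, so as a signed 64-bit value this is 0xCFFA879B1B1F9B94 − 2^64 = -3460304263436067948.

-3460304263436067948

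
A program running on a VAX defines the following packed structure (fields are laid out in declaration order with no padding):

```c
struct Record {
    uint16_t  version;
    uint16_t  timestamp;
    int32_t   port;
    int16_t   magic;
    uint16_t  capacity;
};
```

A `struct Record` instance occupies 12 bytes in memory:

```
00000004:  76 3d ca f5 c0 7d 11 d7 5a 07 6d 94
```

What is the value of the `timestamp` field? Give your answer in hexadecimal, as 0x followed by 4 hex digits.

`timestamp` follows `version` (2 bytes), so it starts at byte offset 2 and occupies 2 bytes.
Bytes at offsets 2..3: CA F5.
Little-endian: lowest address holds the least-significant byte.
Reassemble most-significant byte first: F5 CA → 0xF5CA.

0xF5CA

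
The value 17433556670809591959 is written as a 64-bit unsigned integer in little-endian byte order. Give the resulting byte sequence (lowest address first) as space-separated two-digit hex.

17433556670809591959 in hexadecimal, padded to 64 bits, is 0xF1F06F6CD73F5097.
Split into bytes (most-significant first): F1 F0 6F 6C D7 3F 50 97.
Little-endian: lowest address holds the least-significant byte.
So at ascending addresses the bytes are 97 50 3F D7 6C 6F F0 F1.

97 50 3F D7 6C 6F F0 F1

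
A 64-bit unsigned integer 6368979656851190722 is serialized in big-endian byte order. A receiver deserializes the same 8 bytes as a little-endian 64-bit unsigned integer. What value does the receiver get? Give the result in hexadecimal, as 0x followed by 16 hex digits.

6368979656851190722 in 64-bit hexadecimal is 0x58632940EC4DF3C2.
Stored big-endian, the bytes at ascending addresses are 58 63 29 40 EC 4D F3 C2.
Read back as little-endian, the first byte is least significant, giving 0xC2F34DEC40296358.

0xC2F34DEC40296358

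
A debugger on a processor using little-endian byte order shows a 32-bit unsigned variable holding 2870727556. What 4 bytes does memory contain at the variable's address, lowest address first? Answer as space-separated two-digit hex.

2870727556 in hexadecimal, padded to 32 bits, is 0xAB1BD384.
Split into bytes (most-significant first): AB 1B D3 84.
In little-endian order the low byte comes first in memory.
So at ascending addresses the bytes are 84 D3 1B AB.

84 D3 1B AB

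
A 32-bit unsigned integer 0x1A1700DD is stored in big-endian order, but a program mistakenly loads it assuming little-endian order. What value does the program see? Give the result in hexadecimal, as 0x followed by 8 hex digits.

0xDD00171A

Stored big-endian, the bytes at ascending addresses are 1A 17 00 DD.
Read back as little-endian, the first byte is least significant, giving 0xDD00171A.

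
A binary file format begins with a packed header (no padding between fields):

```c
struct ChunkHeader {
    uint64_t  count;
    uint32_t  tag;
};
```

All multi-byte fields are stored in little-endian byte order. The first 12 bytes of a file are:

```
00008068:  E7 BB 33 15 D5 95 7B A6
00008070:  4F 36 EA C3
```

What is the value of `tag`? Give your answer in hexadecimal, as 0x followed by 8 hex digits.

0xC3EA364F

`tag` follows `count` (8 bytes), so it starts at byte offset 8 and occupies 4 bytes.
Bytes at offsets 8..11: 4F 36 EA C3.
Little-endian: lowest address holds the least-significant byte.
Reassemble most-significant byte first: C3 EA 36 4F → 0xC3EA364F.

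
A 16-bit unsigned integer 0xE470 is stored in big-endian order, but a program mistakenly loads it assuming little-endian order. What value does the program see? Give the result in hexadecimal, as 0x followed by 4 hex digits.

0x70E4

Stored big-endian, the bytes at ascending addresses are E4 70.
Read back as little-endian, the first byte is least significant, giving 0x70E4.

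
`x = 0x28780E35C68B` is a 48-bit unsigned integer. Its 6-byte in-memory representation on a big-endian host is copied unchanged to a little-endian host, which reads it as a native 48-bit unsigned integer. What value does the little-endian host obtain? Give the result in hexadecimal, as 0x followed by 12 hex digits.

Stored big-endian, the bytes at ascending addresses are 28 78 0E 35 C6 8B.
Read back as little-endian, the first byte is least significant, giving 0x8BC6350E7828.

0x8BC6350E7828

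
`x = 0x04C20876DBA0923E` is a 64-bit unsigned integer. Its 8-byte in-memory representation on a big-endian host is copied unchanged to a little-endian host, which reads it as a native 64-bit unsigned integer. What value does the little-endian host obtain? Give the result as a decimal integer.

4508843041389855236

Stored big-endian, the bytes at ascending addresses are 04 C2 08 76 DB A0 92 3E.
Read back as little-endian, the first byte is least significant, giving 0x3E92A0DB7608C204.
0x3E92A0DB7608C204 = 4508843041389855236.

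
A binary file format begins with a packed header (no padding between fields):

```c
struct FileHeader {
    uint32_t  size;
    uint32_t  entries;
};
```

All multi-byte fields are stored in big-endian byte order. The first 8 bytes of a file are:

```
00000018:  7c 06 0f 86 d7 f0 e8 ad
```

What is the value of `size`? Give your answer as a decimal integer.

2080771974

`size` is the first field, at byte offset 0, occupying 4 bytes.
Bytes at offsets 0..3: 7C 06 0F 86.
Big-endian stores the most-significant byte at the lowest address.
The bytes are already most-significant first: 0x7C060F86.
0x7C060F86 = 2080771974.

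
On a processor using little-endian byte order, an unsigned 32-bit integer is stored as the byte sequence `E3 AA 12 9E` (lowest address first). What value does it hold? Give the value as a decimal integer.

2652023523

Little-endian stores the least-significant byte at the lowest address.
Reassemble most-significant byte first: 9E 12 AA E3 → 0x9E12AAE3.
0x9E12AAE3 = 2652023523.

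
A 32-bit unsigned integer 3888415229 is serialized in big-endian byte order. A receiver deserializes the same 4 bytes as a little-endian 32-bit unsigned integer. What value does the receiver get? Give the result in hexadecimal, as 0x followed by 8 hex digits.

3888415229 in 32-bit hexadecimal is 0xE7C481FD.
Stored big-endian, the bytes at ascending addresses are E7 C4 81 FD.
Read back as little-endian, the first byte is least significant, giving 0xFD81C4E7.

0xFD81C4E7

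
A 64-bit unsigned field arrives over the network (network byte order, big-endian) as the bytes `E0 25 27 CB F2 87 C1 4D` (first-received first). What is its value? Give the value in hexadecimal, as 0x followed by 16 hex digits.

0xE02527CBF287C14D

In big-endian order the high byte comes first in memory.
The bytes are already most-significant first: 0xE02527CBF287C14D.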